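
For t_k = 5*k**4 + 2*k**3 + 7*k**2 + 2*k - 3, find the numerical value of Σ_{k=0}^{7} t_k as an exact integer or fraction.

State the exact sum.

Ratio r(k) = (5*k**4 + 22*k**3 + 43*k**2 + 42*k + 13)/(5*k**4 + 2*k**3 + 7*k**2 + 2*k - 3).
Normal form (A,B,C) = (1, 1, k**4 + 2*k**3/5 + 7*k**2/5 + 2*k/5 - 3/5).
Need (1)·f(k+1) − (1)·f(k) = k**4 + 2*k**3/5 + 7*k**2/5 + 2*k/5 - 3/5.
d = 5 from the (0,0,4) case.
Solve for f: f(k) = k*(k**2 - k - 1)*(k**2 - k + 3)/5 (degree 5 ≤ 5).
So s_k = (B(k−1)f/C)·t_k = (k*(k**2 - k - 1)*(k**2 - k + 3)/(5*k**4 + 2*k**3 + 7*k**2 + 2*k - 3))·t_k = k*(k**4 - 2*k**3 + 3*k**2 - 2*k - 3).
Δs = 5*k**4 + 2*k**3 + 7*k**2 + 2*k - 3, as required.
Evaluate s at k=8 and k=0: 25960 and 0; difference 25960.

Σ = 25960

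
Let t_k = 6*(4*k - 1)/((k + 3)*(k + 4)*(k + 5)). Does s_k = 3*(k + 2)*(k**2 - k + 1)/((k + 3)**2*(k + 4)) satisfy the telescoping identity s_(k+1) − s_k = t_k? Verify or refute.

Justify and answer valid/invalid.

s_(k+1) = -3*(k + 3)*(k - (k + 1)**2)/((k + 4)**2*(k + 5))
s_(k+1) − s_k = 3*(9*k**3 + 50*k**2 + 56*k - 13)/(k**5 + 19*k**4 + 143*k**3 + 533*k**2 + 984*k + 720)
(s_(k+1) − s_k) − t_k = 3*(k**3 - 4*k**2 - 26*k + 11)/(k**5 + 19*k**4 + 143*k**3 + 533*k**2 + 984*k + 720)

Invalid: residual 3*(k**3 - 4*k**2 - 26*k + 11)/(k**5 + 19*k**4 + 143*k**3 + 533*k**2 + 984*k + 720) ≠ 0.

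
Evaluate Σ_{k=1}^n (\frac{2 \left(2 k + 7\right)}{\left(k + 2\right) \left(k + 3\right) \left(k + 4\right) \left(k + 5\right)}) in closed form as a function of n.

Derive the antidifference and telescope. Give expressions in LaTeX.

S(n) = \frac{2 n \left(n + 8\right)}{15 \left(n^{2} + 8 n + 15\right)}

Compute t_(k+1)/t_k: get (k + 2)*(2*k + 9)/((k + 6)*(2*k + 7)).
Normal form (A,B,C) = (k + 2, k + 6, k + 7/2).
f must satisfy (k + 2)·f(k+1) − (k + 5)·f(k) = k + 7/2.
Degrees (1,1,1) ⇒ d ≤ 3.
Solving with deg f ≤ 3: f(k) = k*(k + 3)*(k + 6)/16.
Get s_k = R·t_k = k*(k + 6)/(4*(k**2 + 6*k + 8)) with R(k) = B(k−1)f(k)/C(k) = k*(k + 3)*(k + 5)*(k + 6)/(8*(2*k + 7)).
Δs = 2*(2*k + 7)/(k**4 + 14*k**3 + 71*k**2 + 154*k + 120), as required.
Σ_(k=1)^n t_k = s_(n+1) − s_(1) = ((n**2 + 8*n + 7)/(4*(n**2 + 8*n + 15))) − (7/60), i.e. 2*n*(n + 8)/(15*(n**2 + 8*n + 15)).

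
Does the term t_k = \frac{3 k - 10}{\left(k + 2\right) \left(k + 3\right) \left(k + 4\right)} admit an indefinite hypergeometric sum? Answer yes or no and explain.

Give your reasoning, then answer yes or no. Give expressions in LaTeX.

Yes. s_k = \frac{k \left(- k - 14\right)}{3 \left(k + 2\right) \left(k + 3\right)}.

The ratio is (k + 2)*(3*k - 7)/((k + 5)*(3*k - 10)).
So A=k + 2 and B=k + 5, with C=k - 10/3.
Set up (k + 2)·f(k+1) − (k + 4)·f(k) − (k - 10/3) = 0.
d = 2 from the (1,1,1) case.
Solve for f: f(k) = -k*(k + 14)/9 (degree 2 ≤ 2).
So s_k = (B(k−1)f/C)·t_k = (-k*(k + 4)*(k + 14)/(3*(3*k - 10)))·t_k = k*(-k - 14)/(3*(k + 2)*(k + 3)).
Check: Δs_k = (3*k - 10)/(k**3 + 9*k**2 + 26*k + 24). ✓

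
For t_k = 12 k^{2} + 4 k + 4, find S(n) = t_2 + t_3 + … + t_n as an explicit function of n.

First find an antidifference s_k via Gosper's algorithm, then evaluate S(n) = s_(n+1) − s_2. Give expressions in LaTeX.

S(n) = 4 n^{3} + 8 n^{2} + 8 n - 20

Compute t_(k+1)/t_k: get (k + 3*(k + 1)**2 + 2)/(3*k**2 + k + 1).
Gosper form: A/B · C(k+1)/C(k) with A=1, B=1, C=k**2 + k/3 + 1/3.
f must satisfy (1)·f(k+1) − (1)·f(k) = k**2 + k/3 + 1/3.
Bound: deg f ≤ 3.
A polynomial solution: f(k) = k*(k**2 - k + 1)/3.
Then R = B(k−1)f/C = k*(k**2 - k + 1)/(3*k**2 + k + 1), so s_k = R(k)·t_k = 4*k*(k**2 - k + 1).
Check: Δs_k = 12*k**2 + 4*k + 4. ✓
s_(n+1) = 4*n**3 + 8*n**2 + 8*n + 4 and s_(2) = 24, so S(n) = 4*n**3 + 8*n**2 + 8*n - 20.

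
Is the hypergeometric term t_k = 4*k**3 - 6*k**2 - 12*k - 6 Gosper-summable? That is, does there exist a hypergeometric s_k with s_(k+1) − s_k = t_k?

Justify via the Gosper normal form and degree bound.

The ratio is (2*k**3 + 3*k**2 - 6*k - 10)/(2*k**3 - 3*k**2 - 6*k - 3).
So A=1 and B=1, with C=k**3 - 3*k**2/2 - 3*k - 3/2.
Solve (1)·f(k+1) − (1)·f(k) = k**3 - 3*k**2/2 - 3*k - 3/2.
Bound: deg f ≤ 4.
Match coefficients ⇒ f(k) = k*(k**3 - 4*k**2 - 2*k - 1)/4.
Get s_k = R·t_k = k*(k**3 - 4*k**2 - 2*k - 1) with R(k) = B(k−1)f(k)/C(k) = k*(k**3 - 4*k**2 - 2*k - 1)/(2*(2*k**3 - 3*k**2 - 6*k - 3)).
Δs = 4*k**3 - 6*k**2 - 12*k - 6, as required.

Yes. s_k = k*(k**3 - 4*k**2 - 2*k - 1).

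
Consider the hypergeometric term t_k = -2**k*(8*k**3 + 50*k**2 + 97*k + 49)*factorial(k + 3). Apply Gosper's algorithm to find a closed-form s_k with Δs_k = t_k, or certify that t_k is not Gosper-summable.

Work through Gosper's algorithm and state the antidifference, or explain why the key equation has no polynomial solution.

s_k = -2**k*(k + 1)*(4*k - 1)*factorial(k + 3)

The ratio is 2*(8*k**4 + 106*k**3 + 517*k**2 + 1088*k + 816)/(8*k**3 + 50*k**2 + 97*k + 49).
Take A(k)=2*k + 8, B(k)=1, C(k)=k**3 + 25*k**2/4 + 97*k/8 + 49/8.
Need (2*k + 8)·f(k+1) − (1)·f(k) = k**3 + 25*k**2/4 + 97*k/8 + 49/8.
deg f ≤ 2 (via 1,0,3).
Match coefficients ⇒ f(k) = (k + 1)*(4*k - 1)/8.
R(k) = B(k−1)·f(k)/C(k) = (k + 1)*(4*k - 1)/(8*k**3 + 50*k**2 + 97*k + 49); s_k = R·t_k = -2**k*(k + 1)*(4*k - 1)*factorial(k + 3).
Δs = -2**k*(8*k**3 + 50*k**2 + 97*k + 49)*factorial(k + 3), as required.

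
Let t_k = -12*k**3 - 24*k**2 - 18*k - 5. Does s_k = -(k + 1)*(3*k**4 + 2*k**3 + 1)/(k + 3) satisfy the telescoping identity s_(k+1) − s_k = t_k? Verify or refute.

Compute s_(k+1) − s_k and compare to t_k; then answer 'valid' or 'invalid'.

Invalid: residual 2*(9*k**4 + 58*k**3 + 90*k**2 + 59*k + 14)/(k**2 + 7*k + 12) ≠ 0.

s_(k+1) = -(k + 2)*(3*(k + 1)**4 + 2*(k + 1)**3 + 1)/(k + 4)
s_(k+1) − s_k = (-12*k**5 - 90*k**4 - 214*k**3 - 239*k**2 - 133*k - 32)/(k**2 + 7*k + 12)
(s_(k+1) − s_k) − t_k = 2*(9*k**4 + 58*k**3 + 90*k**2 + 59*k + 14)/(k**2 + 7*k + 12)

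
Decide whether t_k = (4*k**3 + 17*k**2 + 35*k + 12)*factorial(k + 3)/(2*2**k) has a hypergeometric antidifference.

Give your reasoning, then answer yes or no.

Step 1: r(k) = (4*k**4 + 45*k**3 + 197*k**2 + 392*k + 272)/(2*(4*k**3 + 17*k**2 + 35*k + 12)).
A = k/2 + 2, B = 1, C = k**3 + 17*k**2/4 + 35*k/4 + 3.
f must satisfy (k/2 + 2)·f(k+1) − (1)·f(k) = k**3 + 17*k**2/4 + 35*k/4 + 3.
Degrees (1,0,3) ⇒ d ≤ 2.
Solving with deg f ≤ 2: f(k) = (4*k**2 + k - 4)/2.
Certificate R = B(k−1)f/C = 2*(4*k**2 + k - 4)/(4*k**3 + 17*k**2 + 35*k + 12) gives s_k = (4*k**2 + k - 4)*factorial(k + 3)/2**k.
Δs = (4*k**3 + 17*k**2 + 35*k + 12)*factorial(k + 3)/(2*2**k), as required.

Yes. s_k = (4*k**2 + k - 4)*factorial(k + 3)/2**k.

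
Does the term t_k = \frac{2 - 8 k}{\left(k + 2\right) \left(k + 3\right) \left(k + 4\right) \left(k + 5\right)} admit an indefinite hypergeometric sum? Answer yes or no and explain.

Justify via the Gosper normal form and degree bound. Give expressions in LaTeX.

Step 1: r(k) = (k + 2)*(4*k + 3)/((k + 6)*(4*k - 1)).
Factor: A=k + 2; B=k + 6; C=k - 1/4.
Need (k + 2)·f(k+1) − (k + 5)·f(k) = k - 1/4.
Bound: deg f ≤ 3.
Solve for f: f(k) = k*(k - 2)*(k + 11)/96 (degree 3 ≤ 3).
Then R = B(k−1)f/C = k*(k - 2)*(k + 5)*(k + 11)/(24*(4*k - 1)), so s_k = R(k)·t_k = -k*(k**2 + 9*k - 22)/(12*(k + 2)*(k + 3)*(k + 4)).
Check: Δs_k = 2*(1 - 4*k)/(k**4 + 14*k**3 + 71*k**2 + 154*k + 120). ✓

Yes. s_k = - \frac{k \left(k^{2} + 9 k - 22\right)}{12 \left(k + 2\right) \left(k + 3\right) \left(k + 4\right)}.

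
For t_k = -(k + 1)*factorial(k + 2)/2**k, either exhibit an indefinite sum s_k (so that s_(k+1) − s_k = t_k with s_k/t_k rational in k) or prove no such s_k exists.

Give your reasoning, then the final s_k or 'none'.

Compute t_(k+1)/t_k: get (k + 2)*(k + 3)/(2*(k + 1)).
A = k/2 + 3/2, B = 1, C = k + 1.
Set up (k/2 + 3/2)·f(k+1) − (1)·f(k) − (k + 1) = 0.
Degrees (1,0,1) ⇒ d ≤ 0.
Match coefficients ⇒ f(k) = 2.
R(k) = B(k−1)·f(k)/C(k) = 2/(k + 1); s_k = R·t_k = -2**(1 - k)*factorial(k + 2).
Δs = -(k + 1)*factorial(k + 2)/2**k, as required.

s_k = -2**(1 - k)*factorial(k + 2)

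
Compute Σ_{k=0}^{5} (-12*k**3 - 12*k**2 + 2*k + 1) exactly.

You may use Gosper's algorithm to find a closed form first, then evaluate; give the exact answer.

Step 1: r(k) = (12*k**3 + 48*k**2 + 58*k + 21)/(12*k**3 + 12*k**2 - 2*k - 1).
Normal form (A,B,C) = (1, 1, k**3 + k**2 - k/6 - 1/12).
Need (1)·f(k+1) − (1)·f(k) = k**3 + k**2 - k/6 - 1/12.
Degrees (0,0,3) ⇒ d ≤ 4.
Match coefficients ⇒ f(k) = k*(3*k**3 - 2*k**2 - 4*k + 2)/12.
Then R = B(k−1)f/C = k*(3*k**3 - 2*k**2 - 4*k + 2)/(12*k**3 + 12*k**2 - 2*k - 1), so s_k = R(k)·t_k = k*(-3*k**3 + 2*k**2 + 4*k - 2).
Check: Δs_k = -12*k**3 - 12*k**2 + 2*k + 1. ✓
Evaluate s at k=6 and k=0: -3324 and 0; difference -3324.

Σ = -3324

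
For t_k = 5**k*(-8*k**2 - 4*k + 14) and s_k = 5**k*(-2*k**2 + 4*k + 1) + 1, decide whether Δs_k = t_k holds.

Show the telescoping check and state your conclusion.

Valid — Δs_k = t_k.

s_(k+1) = -10*5**k*k**2 + 15*5**k + 1
s_(k+1) − s_k = 5**k*(-8*k**2 - 4*k + 14)
(s_(k+1) − s_k) − t_k = 0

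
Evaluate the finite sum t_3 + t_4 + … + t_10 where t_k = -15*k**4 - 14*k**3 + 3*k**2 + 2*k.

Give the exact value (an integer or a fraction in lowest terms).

Compute t_(k+1)/t_k: get (15*k**3 + 59*k**2 + 70*k + 24)/(k*(15*k**2 - k - 2)).
Gosper form: A/B · C(k+1)/C(k) with A=1, B=1, C=k**4 + 14*k**3/15 - k**2/5 - 2*k/15.
Need (1)·f(k+1) − (1)·f(k) = k**4 + 14*k**3/15 - k**2/5 - 2*k/15.
Bound: deg f ≤ 5.
Solve for f: f(k) = k**2*(k - 1)*(k + 1)*(3*k - 4)/15 (degree 5 ≤ 5).
Then R = B(k−1)f/C = k*(k - 1)*(3*k - 4)/((3*k + 1)*(5*k - 2)), so s_k = R(k)·t_k = k**2*(-3*k**3 + 4*k**2 + 3*k - 4).
Verify: k*(-15*k**3 - 14*k**2 + 3*k + 2) matches t_k.
Σ_(k=3)^(10) t_k = s_(11) − s_(3) = -421080 − (-360) = -420720.

Σ = -420720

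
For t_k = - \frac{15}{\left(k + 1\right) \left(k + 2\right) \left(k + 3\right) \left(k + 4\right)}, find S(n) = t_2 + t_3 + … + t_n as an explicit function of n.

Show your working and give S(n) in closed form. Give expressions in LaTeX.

S(n) = \frac{- n^{3} - 9 n^{2} - 26 n + 36}{12 \left(n^{3} + 9 n^{2} + 26 n + 24\right)}

Ratio r(k) = (k + 1)/(k + 5).
Normal form (A,B,C) = (k + 1, k + 5, 1).
Key eq: (k + 1)·f(k+1) = (k + 4)·f(k) + (1).
d = 3 from the (1,1,0) case.
A polynomial solution: f(k) = k*(k**2 + 6*k + 11)/18.
Get s_k = R·t_k = 5*k*(-k**2 - 6*k - 11)/(6*(k + 1)*(k + 2)*(k + 3)) with R(k) = B(k−1)f(k)/C(k) = k*(k + 4)*(k**2 + 6*k + 11)/18.
Check: Δs_k = -15/(k**4 + 10*k**3 + 35*k**2 + 50*k + 24). ✓
Telescope: S(n) = s_(n+1) − s_(2) = 5*(-n**3 - 9*n**2 - 26*n - 18)/(6*(n**3 + 9*n**2 + 26*n + 24)) − (-3/4) = (-n**3 - 9*n**2 - 26*n + 36)/(12*(n**3 + 9*n**2 + 26*n + 24)).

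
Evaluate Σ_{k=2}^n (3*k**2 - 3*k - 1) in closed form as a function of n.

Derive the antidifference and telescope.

S(n) = n**3 - 2*n + 1

Ratio r(k) = (3*k**2 + 3*k - 1)/(3*k**2 - 3*k - 1).
Gosper form: A/B · C(k+1)/C(k) with A=1, B=1, C=k**2 - k - 1/3.
f must satisfy (1)·f(k+1) − (1)·f(k) = k**2 - k - 1/3.
Bound: deg f ≤ 3.
Solve for f: f(k) = k*(k**2 - 3*k + 1)/3 (degree 3 ≤ 3).
R(k) = B(k−1)·f(k)/C(k) = k*(k**2 - 3*k + 1)/(3*k**2 - 3*k - 1); s_k = R·t_k = k*(k**2 - 3*k + 1).
Δs = 3*k**2 - 3*k - 1, as required.
Telescope: S(n) = s_(n+1) − s_(2) = n**3 - 2*n - 1 − (-2) = n**3 - 2*n + 1.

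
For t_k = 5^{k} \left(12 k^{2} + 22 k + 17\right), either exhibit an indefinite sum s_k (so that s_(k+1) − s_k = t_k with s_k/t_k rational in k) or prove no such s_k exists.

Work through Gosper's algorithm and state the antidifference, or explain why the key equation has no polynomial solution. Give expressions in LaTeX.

s_k = 5^{k} \left(3 k^{2} - 2 k + 3\right)

Step 1: r(k) = 5*(12*k**2 + 46*k + 51)/(12*k**2 + 22*k + 17).
So A=5 and B=1, with C=k**2 + 11*k/6 + 17/12.
f must satisfy (5)·f(k+1) − (1)·f(k) = k**2 + 11*k/6 + 17/12.
Degrees (0,0,2) ⇒ d ≤ 2.
Coefficient equations give f(k) = (3*k**2 - 2*k + 3)/12.
Then R = B(k−1)f/C = (3*k**2 - 2*k + 3)/(12*k**2 + 22*k + 17), so s_k = R(k)·t_k = 5**k*(3*k**2 - 2*k + 3).
s_(k+1) − s_k = 5**k*(12*k**2 + 22*k + 17) = t_k.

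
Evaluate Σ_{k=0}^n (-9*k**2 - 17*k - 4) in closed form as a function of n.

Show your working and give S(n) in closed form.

S(n) = -3*n**3 - 13*n**2 - 14*n - 4

Ratio r(k) = (9*k**2 + 35*k + 30)/(9*k**2 + 17*k + 4).
A = 1, B = 1, C = k**2 + 17*k/9 + 4/9.
f must satisfy (1)·f(k+1) − (1)·f(k) = k**2 + 17*k/9 + 4/9.
d = 3 from the (0,0,2) case.
A polynomial solution: f(k) = k*(3*k**2 + 4*k - 3)/9.
Get s_k = R·t_k = k*(-3*k**2 - 4*k + 3) with R(k) = B(k−1)f(k)/C(k) = k*(3*k**2 + 4*k - 3)/(9*k**2 + 17*k + 4).
s_(k+1) − s_k = -9*k**2 - 17*k - 4 = t_k.
s_(n+1) = -3*n**3 - 13*n**2 - 14*n - 4 and s_(0) = 0, so S(n) = -3*n**3 - 13*n**2 - 14*n - 4.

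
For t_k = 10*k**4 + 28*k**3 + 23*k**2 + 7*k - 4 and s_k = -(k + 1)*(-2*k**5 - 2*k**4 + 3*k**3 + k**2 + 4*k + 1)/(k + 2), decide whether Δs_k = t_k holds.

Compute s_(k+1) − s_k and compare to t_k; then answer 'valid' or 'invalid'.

Invalid: residual (-8*k**5 - 46*k**4 - 82*k**3 - 54*k**2 - 14*k + 7)/(k**2 + 5*k + 6) ≠ 0.

s_(k+1) = (2*k**6 + 16*k**5 + 49*k**4 + 72*k**3 + 47*k**2 + k - 10)/(k + 3)
s_(k+1) − s_k = (10*k**6 + 70*k**5 + 177*k**4 + 208*k**3 + 115*k**2 + 8*k - 17)/(k**2 + 5*k + 6)
(s_(k+1) − s_k) − t_k = (-8*k**5 - 46*k**4 - 82*k**3 - 54*k**2 - 14*k + 7)/(k**2 + 5*k + 6)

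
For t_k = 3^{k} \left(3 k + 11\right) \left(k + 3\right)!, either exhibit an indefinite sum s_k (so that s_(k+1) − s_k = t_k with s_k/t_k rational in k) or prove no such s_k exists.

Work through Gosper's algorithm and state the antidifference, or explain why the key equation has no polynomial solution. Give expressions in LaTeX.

s_k = 3^{k} \left(k + 3\right)!

r(k) = 3*(k + 4)*(3*k + 14)/(3*k + 11) after simplifying.
A = 3*k + 12, B = 1, C = k + 11/3.
f must satisfy (3*k + 12)·f(k+1) − (1)·f(k) = k + 11/3.
Degrees (1,0,1) ⇒ d ≤ 0.
Solving with deg f ≤ 0: f(k) = 1/3.
So s_k = (B(k−1)f/C)·t_k = (1/(3*k + 11))·t_k = 3**k*factorial(k + 3).
Verify: 3**k*(3*k + 11)*factorial(k + 3) matches t_k.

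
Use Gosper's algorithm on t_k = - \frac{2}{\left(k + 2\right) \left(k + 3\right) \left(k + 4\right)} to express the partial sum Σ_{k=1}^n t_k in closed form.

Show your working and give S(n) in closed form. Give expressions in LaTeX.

t_(k+1)/t_k = (k + 2)/(k + 5).
Normal form (A,B,C) = (k + 2, k + 5, 1).
Solve (k + 2)·f(k+1) − (k + 4)·f(k) = 1.
Bound: deg f ≤ 2.
Solving with deg f ≤ 2: f(k) = k*(k + 5)/12.
R(k) = B(k−1)·f(k)/C(k) = k*(k + 4)*(k + 5)/12; s_k = R·t_k = k*(-k - 5)/(6*(k + 2)*(k + 3)).
Δs = -2/(k**3 + 9*k**2 + 26*k + 24), as required.
Evaluate: s_(n+1) = (-n**2 - 7*n - 6)/(6*(n**2 + 7*n + 12)); subtract s_(1) = -1/12 ⇒ S(n) = n*(-n - 7)/(12*(n**2 + 7*n + 12)).

S(n) = \frac{n \left(- n - 7\right)}{12 \left(n^{2} + 7 n + 12\right)}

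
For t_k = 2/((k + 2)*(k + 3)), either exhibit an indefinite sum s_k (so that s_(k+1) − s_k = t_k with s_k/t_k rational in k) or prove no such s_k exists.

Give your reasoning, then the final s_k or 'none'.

The ratio is (k + 2)/(k + 4).
A = k + 2, B = k + 4, C = 1.
Need (k + 2)·f(k+1) − (k + 3)·f(k) = 1.
d = 1 from the (1,1,0) case.
Solve for f: f(k) = k/2 (degree 1 ≤ 1).
So s_k = (B(k−1)f/C)·t_k = (k*(k + 3)/2)·t_k = k/(k + 2).
Check: Δs_k = 2/(k**2 + 5*k + 6). ✓

s_k = k/(k + 2)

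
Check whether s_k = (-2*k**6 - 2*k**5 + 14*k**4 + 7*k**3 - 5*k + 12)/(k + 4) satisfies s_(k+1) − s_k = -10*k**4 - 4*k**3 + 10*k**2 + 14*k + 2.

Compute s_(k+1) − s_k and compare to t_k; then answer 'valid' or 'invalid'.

Invalid: residual (8*k**5 + 48*k**4 + 8*k**3 - 53*k**2 - 61*k - 4)/(k**2 + 9*k + 20) ≠ 0.

s_(k+1) = (-2*k**6 - 14*k**5 - 26*k**4 + 3*k**3 + 55*k**2 + 50*k + 24)/(k + 5)
s_(k+1) − s_k = (-10*k**6 - 86*k**5 - 178*k**4 + 32*k**3 + 275*k**2 + 237*k + 36)/(k**2 + 9*k + 20)
(s_(k+1) − s_k) − t_k = (8*k**5 + 48*k**4 + 8*k**3 - 53*k**2 - 61*k - 4)/(k**2 + 9*k + 20)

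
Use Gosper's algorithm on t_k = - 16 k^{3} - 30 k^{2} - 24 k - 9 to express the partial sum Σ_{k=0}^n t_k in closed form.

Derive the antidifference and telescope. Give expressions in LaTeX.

t_(k+1)/t_k = (16*k**3 + 78*k**2 + 132*k + 79)/(16*k**3 + 30*k**2 + 24*k + 9).
Normal form (A,B,C) = (1, 1, k**3 + 15*k**2/8 + 3*k/2 + 9/16).
Key eq: (1)·f(k+1) = (1)·f(k) + (k**3 + 15*k**2/8 + 3*k/2 + 9/16).
deg f ≤ 4 (via 0,0,3).
A polynomial solution: f(k) = k*(4*k**3 + 2*k**2 + k + 2)/16.
R(k) = B(k−1)·f(k)/C(k) = k*(4*k**3 + 2*k**2 + k + 2)/(16*k**3 + 30*k**2 + 24*k + 9); s_k = R·t_k = k*(-4*k**3 - 2*k**2 - k - 2).
Verify: -16*k**3 - 30*k**2 - 24*k - 9 matches t_k.
Telescope: S(n) = s_(n+1) − s_(0) = -4*n**4 - 18*n**3 - 31*n**2 - 26*n - 9 − (0) = -4*n**4 - 18*n**3 - 31*n**2 - 26*n - 9.

S(n) = - 4 n^{4} - 18 n^{3} - 31 n^{2} - 26 n - 9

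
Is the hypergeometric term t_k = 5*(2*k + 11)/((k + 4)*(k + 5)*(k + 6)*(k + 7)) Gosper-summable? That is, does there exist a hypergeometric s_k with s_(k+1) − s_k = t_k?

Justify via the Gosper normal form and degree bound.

Yes. s_k = 5*k*(k + 10)/(24*(k**2 + 10*k + 24)).

Compute t_(k+1)/t_k: get (k + 4)*(2*k + 13)/((k + 8)*(2*k + 11)).
Gosper form: A/B · C(k+1)/C(k) with A=k + 4, B=k + 8, C=k + 11/2.
Key eq: (k + 4)·f(k+1) = (k + 7)·f(k) + (k + 11/2).
Bound: deg f ≤ 3.
Match coefficients ⇒ f(k) = k*(k + 5)*(k + 10)/48.
Then R = B(k−1)f/C = k*(k + 5)*(k + 7)*(k + 10)/(24*(2*k + 11)), so s_k = R(k)·t_k = 5*k*(k + 10)/(24*(k**2 + 10*k + 24)).
Verify: 5*(2*k + 11)/(k**4 + 22*k**3 + 179*k**2 + 638*k + 840) matches t_k.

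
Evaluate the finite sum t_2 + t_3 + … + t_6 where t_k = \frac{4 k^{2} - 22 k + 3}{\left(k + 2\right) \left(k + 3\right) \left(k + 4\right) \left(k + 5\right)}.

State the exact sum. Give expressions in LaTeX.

t_(k+1)/t_k = -(k + 2)*(22*k - 4*(k + 1)**2 + 19)/((k + 6)*(4*k**2 - 22*k + 3)).
Factor: A=k + 2; B=k + 6; C=k**2 - 11*k/2 + 3/4.
Need (k + 2)·f(k+1) − (k + 5)·f(k) = k**2 - 11*k/2 + 3/4.
Bound: deg f ≤ 3.
Solving with deg f ≤ 3: f(k) = k*(k**2 - 23*k + 34)/32.
Get s_k = R·t_k = k*(k**2 - 23*k + 34)/(8*(k + 2)*(k + 3)*(k + 4)) with R(k) = B(k−1)f(k)/C(k) = k*(k + 5)*(k**2 - 23*k + 34)/(8*(4*k**2 - 22*k + 3)).
s_(k+1) − s_k = (4*k**2 - 22*k + 3)/(k**4 + 14*k**3 + 71*k**2 + 154*k + 120) = t_k.
Sum = s_(7) − s_(2); s_(7) = -91/1320, s_(2) = -1/60 ⇒ -23/440.

Σ = -23/440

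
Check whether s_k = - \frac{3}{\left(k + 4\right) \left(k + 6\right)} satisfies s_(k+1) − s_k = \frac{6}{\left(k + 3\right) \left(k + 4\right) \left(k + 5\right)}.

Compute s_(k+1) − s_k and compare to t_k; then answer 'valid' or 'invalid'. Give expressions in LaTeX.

s_(k+1) = -3/((k + 5)*(k + 7))
s_(k+1) − s_k = 3*(2*k + 11)/(k**4 + 22*k**3 + 179*k**2 + 638*k + 840)
(s_(k+1) − s_k) − t_k = 9*(-3*k - 17)/(k**5 + 25*k**4 + 245*k**3 + 1175*k**2 + 2754*k + 2520)

Invalid: residual \frac{9 \left(- 3 k - 17\right)}{k^{5} + 25 k^{4} + 245 k^{3} + 1175 k^{2} + 2754 k + 2520} ≠ 0.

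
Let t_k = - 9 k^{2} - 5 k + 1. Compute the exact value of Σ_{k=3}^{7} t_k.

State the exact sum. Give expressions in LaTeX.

The ratio is (9*k**2 + 23*k + 13)/(9*k**2 + 5*k - 1).
Gosper form: A/B · C(k+1)/C(k) with A=1, B=1, C=k**2 + 5*k/9 - 1/9.
Set up (1)·f(k+1) − (1)·f(k) − (k**2 + 5*k/9 - 1/9) = 0.
Degrees (0,0,2) ⇒ d ≤ 3.
A polynomial solution: f(k) = k*(3*k**2 - 2*k - 2)/9.
R(k) = B(k−1)·f(k)/C(k) = k*(3*k**2 - 2*k - 2)/(9*k**2 + 5*k - 1); s_k = R·t_k = k*(-3*k**2 + 2*k + 2).
Verify: -9*k**2 - 5*k + 1 matches t_k.
Σ_(k=3)^(7) t_k = s_(8) − s_(3) = -1392 − (-57) = -1335.

Σ = -1335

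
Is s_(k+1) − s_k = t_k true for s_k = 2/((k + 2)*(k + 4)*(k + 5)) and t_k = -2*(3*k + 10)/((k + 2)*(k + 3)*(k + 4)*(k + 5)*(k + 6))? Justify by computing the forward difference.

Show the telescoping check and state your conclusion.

Valid: the claim telescopes to t_k.

s_(k+1) = 2/((k + 3)*(k + 5)*(k + 6))
s_(k+1) − s_k = 2*(-3*k - 10)/(k**5 + 20*k**4 + 155*k**3 + 580*k**2 + 1044*k + 720)
(s_(k+1) − s_k) − t_k = 0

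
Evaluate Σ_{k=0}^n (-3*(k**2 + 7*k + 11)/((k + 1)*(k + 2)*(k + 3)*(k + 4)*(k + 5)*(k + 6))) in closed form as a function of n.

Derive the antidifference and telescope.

S(n) = (-n**3 - 12*n**2 - 44*n - 33)/(15*(n**3 + 12*n**2 + 44*n + 48))

t_(k+1)/t_k = (k + 1)*(7*k + (k + 1)**2 + 18)/((k + 7)*(k**2 + 7*k + 11)).
Take A(k)=k + 1, B(k)=k + 7, C(k)=k**2 + 7*k + 11.
f must satisfy (k + 1)·f(k+1) − (k + 6)·f(k) = k**2 + 7*k + 11.
Bound: deg f ≤ 5.
Match coefficients ⇒ f(k) = k*(k + 2)*(k + 4)*(k**2 + 9*k + 23)/45.
Get s_k = R·t_k = k*(-k**2 - 9*k - 23)/(15*(k**3 + 9*k**2 + 23*k + 15)) with R(k) = B(k−1)f(k)/C(k) = k*(k + 2)*(k + 4)*(k + 6)*(k**2 + 9*k + 23)/(45*(k**2 + 7*k + 11)).
Δs = 3*(-k**2 - 7*k - 11)/(k**6 + 21*k**5 + 175*k**4 + 735*k**3 + 1624*k**2 + 1764*k + 720), as required.
Σ_(k=0)^n t_k = s_(n+1) − s_(0) = ((-n**3 - 12*n**2 - 44*n - 33)/(15*(n**3 + 12*n**2 + 44*n + 48))) − (0), i.e. (-n**3 - 12*n**2 - 44*n - 33)/(15*(n**3 + 12*n**2 + 44*n + 48)).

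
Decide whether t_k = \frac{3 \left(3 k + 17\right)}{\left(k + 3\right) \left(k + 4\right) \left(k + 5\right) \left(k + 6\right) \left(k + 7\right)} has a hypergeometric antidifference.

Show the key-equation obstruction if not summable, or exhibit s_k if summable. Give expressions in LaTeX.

Yes. s_k = \frac{k \left(k^{2} + 13 k + 54\right)}{24 \left(k^{3} + 13 k^{2} + 54 k + 72\right)}.

The ratio is (k + 3)*(3*k + 20)/((k + 8)*(3*k + 17)).
Take A(k)=k + 3, B(k)=k + 8, C(k)=k + 17/3.
Solve (k + 3)·f(k+1) − (k + 7)·f(k) = k + 17/3.
d = 4 from the (1,1,1) case.
A polynomial solution: f(k) = k*(k + 5)*(k**2 + 13*k + 54)/216.
Get s_k = R·t_k = k*(k**2 + 13*k + 54)/(24*(k**3 + 13*k**2 + 54*k + 72)) with R(k) = B(k−1)f(k)/C(k) = k*(k + 5)*(k + 7)*(k**2 + 13*k + 54)/(72*(3*k + 17)).
Check: Δs_k = 3*(3*k + 17)/(k**5 + 25*k**4 + 245*k**3 + 1175*k**2 + 2754*k + 2520). ✓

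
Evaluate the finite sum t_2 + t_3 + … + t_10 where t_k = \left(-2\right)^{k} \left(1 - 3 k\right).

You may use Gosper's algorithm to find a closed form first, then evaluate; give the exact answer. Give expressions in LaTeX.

t_(k+1)/t_k = 2*(-3*k - 2)/(3*k - 1).
Factor: A=-2; B=1; C=k - 1/3.
Solve (-2)·f(k+1) − (1)·f(k) = k - 1/3.
Bound: deg f ≤ 1.
Coefficient equations give f(k) = -(k - 1)/3.
Certificate R = B(k−1)f/C = -(k - 1)/(3*k - 1) gives s_k = (-2)**k*(k - 1).
Check: Δs_k = (-2)**k*(1 - 3*k). ✓
Telescoping: Σ = s_(11) − s_(2) = -20480 − (4) = -20484.

Σ = -20484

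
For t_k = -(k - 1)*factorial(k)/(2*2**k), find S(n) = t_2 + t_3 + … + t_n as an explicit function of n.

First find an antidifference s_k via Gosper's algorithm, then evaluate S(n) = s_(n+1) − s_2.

Ratio r(k) = k*(k + 1)/(2*(k - 1)).
Factor: A=k/2 + 1/2; B=1; C=k - 1.
Solve (k/2 + 1/2)·f(k+1) − (1)·f(k) = k - 1.
d = 0 from the (1,0,1) case.
Solve for f: f(k) = 2 (degree 0 ≤ 0).
So s_k = (B(k−1)f/C)·t_k = (2/(k - 1))·t_k = -factorial(k)/2**k.
s_(k+1) − s_k = -(k - 1)*factorial(k)/(2*2**k) = t_k.
Telescope: S(n) = s_(n+1) − s_(2) = -2**(-n - 1)*factorial(n + 1) − (-1/2) = 2**(-n - 1)*(2**n - n*factorial(n) - factorial(n)).

S(n) = 2**(-n - 1)*(2**n - n*factorial(n) - factorial(n))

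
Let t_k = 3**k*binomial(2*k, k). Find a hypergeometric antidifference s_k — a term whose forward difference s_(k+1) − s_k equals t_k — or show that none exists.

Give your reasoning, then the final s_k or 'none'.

none — t_k is not Gosper-summable

Step 1: r(k) = 6*(2*k + 1)/(k + 1).
A = 12*k + 6, B = k + 1, C = 1.
Set up (12*k + 6)·f(k+1) − (k)·f(k) − (1) = 0.
From deg A=1, deg B=1, deg C=0: d=-1.
deg f ≤ -1 is impossible — no certificate.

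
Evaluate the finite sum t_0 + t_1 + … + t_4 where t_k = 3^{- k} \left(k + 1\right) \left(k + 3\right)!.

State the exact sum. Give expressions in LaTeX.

Σ = 4318/9

Ratio r(k) = (k + 2)*(k + 4)/(3*(k + 1)).
Take A(k)=k/3 + 4/3, B(k)=1, C(k)=k + 1.
f must satisfy (k/3 + 4/3)·f(k+1) − (1)·f(k) = k + 1.
Bound: deg f ≤ 0.
Solve for f: f(k) = 3 (degree 0 ≤ 0).
So s_k = (B(k−1)f/C)·t_k = (3/(k + 1))·t_k = 3**(1 - k)*factorial(k + 3).
Δs = (k + 1)*factorial(k + 3)/3**k, as required.
Evaluate s at k=5 and k=0: 4480/9 and 18; difference 4318/9.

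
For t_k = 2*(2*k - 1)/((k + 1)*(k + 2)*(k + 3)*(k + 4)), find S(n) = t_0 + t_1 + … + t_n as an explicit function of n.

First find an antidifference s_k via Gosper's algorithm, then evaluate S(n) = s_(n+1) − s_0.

S(n) = 2*(-n - 1)/(n**3 + 9*n**2 + 26*n + 24)

t_(k+1)/t_k = (k + 1)*(2*k + 1)/((k + 5)*(2*k - 1)).
A = k + 1, B = k + 5, C = k - 1/2.
f must satisfy (k + 1)·f(k+1) − (k + 4)·f(k) = k - 1/2.
deg f ≤ 3 (via 1,1,1).
Coefficient equations give f(k) = -k/2.
So s_k = (B(k−1)f/C)·t_k = (-k*(k + 4)/(2*k - 1))·t_k = -2*k/((k + 1)*(k + 2)*(k + 3)).
Check: Δs_k = 2*(2*k - 1)/(k**4 + 10*k**3 + 35*k**2 + 50*k + 24). ✓
Σ_(k=0)^n t_k = s_(n+1) − s_(0) = (2*(-n - 1)/(n**3 + 9*n**2 + 26*n + 24)) − (0), i.e. 2*(-n - 1)/(n**3 + 9*n**2 + 26*n + 24).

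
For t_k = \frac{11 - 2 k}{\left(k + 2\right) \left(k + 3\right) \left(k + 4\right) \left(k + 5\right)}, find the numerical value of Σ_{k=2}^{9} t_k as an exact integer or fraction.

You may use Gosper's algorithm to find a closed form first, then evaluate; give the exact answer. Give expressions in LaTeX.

Σ = 3/260

r(k) = (k + 2)*(2*k - 9)/((k + 6)*(2*k - 11)) after simplifying.
A = k + 2, B = k + 6, C = k - 11/2.
Need (k + 2)·f(k+1) − (k + 5)·f(k) = k - 11/2.
deg f ≤ 3 (via 1,1,1).
A polynomial solution: f(k) = -k*(k**2 + 9*k + 34)/16.
Certificate R = B(k−1)f/C = -k*(k + 5)*(k**2 + 9*k + 34)/(8*(2*k - 11)) gives s_k = k*(k**2 + 9*k + 34)/(8*(k + 2)*(k + 3)*(k + 4)).
s_(k+1) − s_k = (11 - 2*k)/(k**4 + 14*k**3 + 71*k**2 + 154*k + 120) = t_k.
Evaluate s at k=10 and k=2: 5/39 and 7/60; difference 3/260.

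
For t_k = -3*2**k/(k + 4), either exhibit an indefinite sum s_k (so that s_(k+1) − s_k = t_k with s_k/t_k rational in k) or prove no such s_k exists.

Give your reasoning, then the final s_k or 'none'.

none (Gosper's algorithm certifies no s_k)

Ratio r(k) = 2*(k + 4)/(k + 5).
Gosper form: A/B · C(k+1)/C(k) with A=2*k + 8, B=k + 5, C=1.
Key eq: (2*k + 8)·f(k+1) = (k + 4)·f(k) + (1).
Degrees (1,1,0) ⇒ d ≤ -1.
deg f ≤ -1 is impossible — no certificate.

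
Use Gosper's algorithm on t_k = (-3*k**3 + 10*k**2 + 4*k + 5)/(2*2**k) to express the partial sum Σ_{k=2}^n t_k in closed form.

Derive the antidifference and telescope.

S(n) = 2**(-n - 1)*(-13*2**n + 3*n**3 + 8*n**2 + 10*n + 5)

The ratio is (3*k**3 - k**2 - 15*k - 16)/(2*(3*k**3 - 10*k**2 - 4*k - 5)).
Gosper form: A/B · C(k+1)/C(k) with A=1/2, B=1, C=k**3 - 10*k**2/3 - 4*k/3 - 5/3.
Key eq: (1/2)·f(k+1) = (1)·f(k) + (k**3 - 10*k**2/3 - 4*k/3 - 5/3).
From deg A=0, deg B=0, deg C=3: d=3.
Solve for f: f(k) = -2*k*(3*k**2 - k + 3)/3 (degree 3 ≤ 3).
R(k) = B(k−1)·f(k)/C(k) = -2*k*(3*k**2 - k + 3)/(3*k**3 - 10*k**2 - 4*k - 5); s_k = R·t_k = k*(3*k**2 - k + 3)/2**k.
Verify: (-3*k**3 + 10*k**2 + 4*k + 5)/(2*2**k) matches t_k.
Σ_(k=2)^n t_k = s_(n+1) − s_(2) = (2**(-n - 1)*(3*n**3 + 8*n**2 + 10*n + 5)) − (13/2), i.e. 2**(-n - 1)*(-13*2**n + 3*n**3 + 8*n**2 + 10*n + 5).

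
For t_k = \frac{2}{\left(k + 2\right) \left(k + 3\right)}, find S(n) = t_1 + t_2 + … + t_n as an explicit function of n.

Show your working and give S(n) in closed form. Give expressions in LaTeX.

Compute t_(k+1)/t_k: get (k + 2)/(k + 4).
So A=k + 2 and B=k + 4, with C=1.
Solve (k + 2)·f(k+1) − (k + 3)·f(k) = 1.
d = 1 from the (1,1,0) case.
Coefficient equations give f(k) = k/2.
Then R = B(k−1)f/C = k*(k + 3)/2, so s_k = R(k)·t_k = k/(k + 2).
Verify: 2/(k**2 + 5*k + 6) matches t_k.
Telescope: S(n) = s_(n+1) − s_(1) = (n + 1)/(n + 3) − (1/3) = 2*n/(3*(n + 3)).

S(n) = \frac{2 n}{3 \left(n + 3\right)}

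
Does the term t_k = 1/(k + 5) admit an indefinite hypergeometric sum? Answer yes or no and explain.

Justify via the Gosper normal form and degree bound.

No — key equation has no polynomial f.

Step 1: r(k) = (k + 5)/(k + 6).
So A=k + 5 and B=k + 6, with C=1.
Solve (k + 5)·f(k+1) − (k + 5)·f(k) = 1.
Bound: deg f ≤ 0.
f = c0 ⇒ A·f(k+1) − B(k−1)·f(k) − C = -1. The system {-1 = 0} is inconsistent; no antidifference.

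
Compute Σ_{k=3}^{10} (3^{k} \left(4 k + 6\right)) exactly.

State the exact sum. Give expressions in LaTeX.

Step 1: r(k) = 3*(2*k + 5)/(2*k + 3).
Normal form (A,B,C) = (3, 1, k + 3/2).
Set up (3)·f(k+1) − (1)·f(k) − (k + 3/2) = 0.
Bound: deg f ≤ 1.
Solving with deg f ≤ 1: f(k) = k/2.
Then R = B(k−1)f/C = k/(2*k + 3), so s_k = R(k)·t_k = 2*3**k*k.
Check: Δs_k = 3**k*(4*k + 6). ✓
Σ_(k=3)^(10) t_k = s_(11) − s_(3) = 3897234 − (162) = 3897072.

Σ = 3897072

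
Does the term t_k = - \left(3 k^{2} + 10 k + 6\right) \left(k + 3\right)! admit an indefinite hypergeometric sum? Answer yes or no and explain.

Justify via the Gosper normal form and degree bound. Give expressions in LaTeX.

Yes. s_k = - \left(3 k - 2\right) \left(k + 3\right)!.

r(k) = (k + 4)*(10*k + 3*(k + 1)**2 + 16)/(3*k**2 + 10*k + 6) after simplifying.
Factor: A=k + 4; B=1; C=k**2 + 10*k/3 + 2.
Set up (k + 4)·f(k+1) − (1)·f(k) − (k**2 + 10*k/3 + 2) = 0.
From deg A=1, deg B=0, deg C=2: d=1.
Coefficient equations give f(k) = (3*k - 2)/3.
Then R = B(k−1)f/C = (3*k - 2)/(3*k**2 + 10*k + 6), so s_k = R(k)·t_k = -(3*k - 2)*factorial(k + 3).
Δs = -(3*k**2 + 10*k + 6)*factorial(k + 3), as required.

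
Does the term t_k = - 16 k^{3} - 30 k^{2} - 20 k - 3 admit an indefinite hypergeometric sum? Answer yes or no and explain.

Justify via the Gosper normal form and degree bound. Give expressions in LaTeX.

Step 1: r(k) = (16*k**3 + 78*k**2 + 128*k + 69)/(16*k**3 + 30*k**2 + 20*k + 3).
Factor: A=1; B=1; C=k**3 + 15*k**2/8 + 5*k/4 + 3/16.
Need (1)·f(k+1) − (1)·f(k) = k**3 + 15*k**2/8 + 5*k/4 + 3/16.
d = 4 from the (0,0,3) case.
Match coefficients ⇒ f(k) = k*(4*k**3 + 2*k**2 - k - 2)/16.
R(k) = B(k−1)·f(k)/C(k) = k*(4*k**3 + 2*k**2 - k - 2)/(16*k**3 + 30*k**2 + 20*k + 3); s_k = R·t_k = k*(-4*k**3 - 2*k**2 + k + 2).
Verify: -16*k**3 - 30*k**2 - 20*k - 3 matches t_k.

Yes. s_k = k \left(- 4 k^{3} - 2 k^{2} + k + 2\right).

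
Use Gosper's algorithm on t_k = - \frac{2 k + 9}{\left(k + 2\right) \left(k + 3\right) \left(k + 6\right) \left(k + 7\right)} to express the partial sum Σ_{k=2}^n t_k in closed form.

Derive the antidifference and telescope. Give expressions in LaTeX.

S(n) = \frac{- n^{2} - 10 n + 11}{32 \left(n^{2} + 10 n + 21\right)}

The ratio is (k + 2)*(k + 6)*(2*k + 11)/((k + 4)*(k + 8)*(2*k + 9)).
So A=k + 2 and B=k + 8, with C=k**3 + 27*k**2/2 + 121*k/2 + 90.
Solve (k + 2)·f(k+1) − (k + 7)·f(k) = k**3 + 27*k**2/2 + 121*k/2 + 90.
From deg A=1, deg B=1, deg C=3: d=5.
Coefficient equations give f(k) = k*(k + 3)*(k + 4)*(k + 5)*(k + 8)/24.
R(k) = B(k−1)·f(k)/C(k) = k*(k + 3)*(k + 7)*(k + 8)/(12*(2*k + 9)); s_k = R·t_k = k*(-k - 8)/(12*(k**2 + 8*k + 12)).
Δs = (-2*k - 9)/(k**4 + 18*k**3 + 113*k**2 + 288*k + 252), as required.
Telescope: S(n) = s_(n+1) − s_(2) = (-n**2 - 10*n - 9)/(12*(n**2 + 10*n + 21)) − (-5/96) = (-n**2 - 10*n + 11)/(32*(n**2 + 10*n + 21)).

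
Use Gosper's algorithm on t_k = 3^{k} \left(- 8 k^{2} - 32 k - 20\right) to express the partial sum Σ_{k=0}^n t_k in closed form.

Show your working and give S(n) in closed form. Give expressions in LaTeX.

S(n) = - 12 \cdot 3^{n} n^{2} - 36 \cdot 3^{n} n - 18 \cdot 3^{n} - 2

r(k) = 3*(2*k**2 + 12*k + 15)/(2*k**2 + 8*k + 5) after simplifying.
Factor: A=3; B=1; C=k**2 + 4*k + 5/2.
Solve (3)·f(k+1) − (1)·f(k) = k**2 + 4*k + 5/2.
Bound: deg f ≤ 2.
Solve for f: f(k) = (2*k**2 + 2*k - 1)/4 (degree 2 ≤ 2).
Certificate R = B(k−1)f/C = (2*k**2 + 2*k - 1)/(2*(2*k**2 + 8*k + 5)) gives s_k = 3**k*(-4*k**2 - 4*k + 2).
Check: Δs_k = 3**k*(-8*k**2 - 32*k - 20). ✓
Evaluate: s_(n+1) = 3**(n + 1)*(-4*n**2 - 12*n - 6); subtract s_(0) = 2 ⇒ S(n) = -12*3**n*n**2 - 36*3**n*n - 18*3**n - 2.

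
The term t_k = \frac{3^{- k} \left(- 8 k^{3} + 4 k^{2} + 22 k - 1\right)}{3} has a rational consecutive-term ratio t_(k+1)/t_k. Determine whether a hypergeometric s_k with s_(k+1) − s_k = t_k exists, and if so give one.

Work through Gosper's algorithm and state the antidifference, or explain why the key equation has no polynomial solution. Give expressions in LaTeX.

Step 1: r(k) = (8*k**3 + 20*k**2 - 6*k - 17)/(3*(8*k**3 - 4*k**2 - 22*k + 1)).
Normal form (A,B,C) = (1/3, 1, k**3 - k**2/2 - 11*k/4 + 1/8).
f must satisfy (1/3)·f(k+1) − (1)·f(k) = k**3 - k**2/2 - 11*k/4 + 1/8.
Degrees (0,0,3) ⇒ d ≤ 3.
Coefficient equations give f(k) = -3*(4*k**3 + 4*k**2 - k + 4)/8.
Get s_k = R·t_k = (4*k**3 + 4*k**2 - k + 4)/3**k with R(k) = B(k−1)f(k)/C(k) = -3*(4*k**3 + 4*k**2 - k + 4)/(8*k**3 - 4*k**2 - 22*k + 1).
s_(k+1) − s_k = (-8*k**3 + 4*k**2 + 22*k - 1)/(3*3**k) = t_k.

s_k = 3^{- k} \left(4 k^{3} + 4 k^{2} - k + 4\right)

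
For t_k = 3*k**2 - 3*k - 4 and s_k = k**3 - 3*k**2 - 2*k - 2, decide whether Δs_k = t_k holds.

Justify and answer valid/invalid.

valid; difference matches t_k

s_(k+1) = k**3 - 5*k - 6
s_(k+1) − s_k = 3*k**2 - 3*k - 4
(s_(k+1) − s_k) − t_k = 0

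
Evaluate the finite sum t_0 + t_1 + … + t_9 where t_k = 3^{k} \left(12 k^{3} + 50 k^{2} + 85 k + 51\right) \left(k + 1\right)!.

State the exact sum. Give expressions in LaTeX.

Step 1: r(k) = 3*(12*k**4 + 110*k**3 + 393*k**2 + 640*k + 396)/(12*k**3 + 50*k**2 + 85*k + 51).
Normal form (A,B,C) = (3*k + 6, 1, k**3 + 25*k**2/6 + 85*k/12 + 17/4).
Key eq: (3*k + 6)·f(k+1) = (1)·f(k) + (k**3 + 25*k**2/6 + 85*k/12 + 17/4).
Bound: deg f ≤ 2.
Coefficient equations give f(k) = (4*k**2 + 2*k + 3)/12.
R(k) = B(k−1)·f(k)/C(k) = (4*k**2 + 2*k + 3)/(12*k**3 + 50*k**2 + 85*k + 51); s_k = R·t_k = 3**k*(4*k**2 + 2*k + 3)*factorial(k + 1).
Δs = 3**k*(12*k**3 + 50*k**2 + 85*k + 51)*factorial(k + 1), as required.
Evaluate s at k=10 and k=0: 997030933113600 and 3; difference 997030933113597.

Σ = 997030933113597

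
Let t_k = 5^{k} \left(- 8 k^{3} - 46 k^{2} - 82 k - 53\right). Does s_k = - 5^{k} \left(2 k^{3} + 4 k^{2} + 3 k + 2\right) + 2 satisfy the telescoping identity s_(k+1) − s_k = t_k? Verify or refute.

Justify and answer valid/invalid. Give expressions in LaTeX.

s_(k+1) = -5*5**k*(3*k + 2*(k + 1)**3 + 4*(k + 1)**2 + 5) + 2
s_(k+1) − s_k = 5**k*(-8*k**3 - 46*k**2 - 82*k - 53)
(s_(k+1) − s_k) − t_k = 0

Valid: the claim telescopes to t_k.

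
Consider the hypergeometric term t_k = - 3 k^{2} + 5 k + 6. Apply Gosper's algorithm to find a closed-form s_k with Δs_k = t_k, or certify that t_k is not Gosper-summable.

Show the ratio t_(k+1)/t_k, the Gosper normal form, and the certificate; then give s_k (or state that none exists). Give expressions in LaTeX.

s_k = k \left(- k^{2} + 4 k + 3\right)

Compute t_(k+1)/t_k: get (3*k**2 + k - 8)/(3*k**2 - 5*k - 6).
Normal form (A,B,C) = (1, 1, k**2 - 5*k/3 - 2).
Set up (1)·f(k+1) − (1)·f(k) − (k**2 - 5*k/3 - 2) = 0.
Bound: deg f ≤ 3.
Coefficient equations give f(k) = k*(k**2 - 4*k - 3)/3.
So s_k = (B(k−1)f/C)·t_k = (k*(k**2 - 4*k - 3)/(3*k**2 - 5*k - 6))·t_k = k*(-k**2 + 4*k + 3).
s_(k+1) − s_k = -3*k**2 + 5*k + 6 = t_k.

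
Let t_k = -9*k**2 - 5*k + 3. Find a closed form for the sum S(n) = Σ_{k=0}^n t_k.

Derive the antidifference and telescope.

S(n) = -3*n**3 - 7*n**2 - n + 3

r(k) = (9*k**2 + 23*k + 11)/(9*k**2 + 5*k - 3) after simplifying.
Gosper form: A/B · C(k+1)/C(k) with A=1, B=1, C=k**2 + 5*k/9 - 1/3.
Key eq: (1)·f(k+1) = (1)·f(k) + (k**2 + 5*k/9 - 1/3).
Bound: deg f ≤ 3.
A polynomial solution: f(k) = k*(3*k**2 - 2*k - 4)/9.
Certificate R = B(k−1)f/C = k*(3*k**2 - 2*k - 4)/(9*k**2 + 5*k - 3) gives s_k = k*(-3*k**2 + 2*k + 4).
Verify: -9*k**2 - 5*k + 3 matches t_k.
Telescope: S(n) = s_(n+1) − s_(0) = -3*n**3 - 7*n**2 - n + 3 − (0) = -3*n**3 - 7*n**2 - n + 3.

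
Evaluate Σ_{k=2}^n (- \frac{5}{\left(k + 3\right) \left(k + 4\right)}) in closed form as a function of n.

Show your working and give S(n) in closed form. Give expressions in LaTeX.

S(n) = \frac{1 - n}{n + 4}

Compute t_(k+1)/t_k: get (k + 3)/(k + 5).
Take A(k)=k + 3, B(k)=k + 5, C(k)=1.
Key eq: (k + 3)·f(k+1) = (k + 4)·f(k) + (1).
Degrees (1,1,0) ⇒ d ≤ 1.
Coefficient equations give f(k) = k/3.
So s_k = (B(k−1)f/C)·t_k = (k*(k + 4)/3)·t_k = -5*k/(3*k + 9).
s_(k+1) − s_k = -5/(k**2 + 7*k + 12) = t_k.
Evaluate: s_(n+1) = 5*(-n - 1)/(3*(n + 4)); subtract s_(2) = -2/3 ⇒ S(n) = (1 - n)/(n + 4).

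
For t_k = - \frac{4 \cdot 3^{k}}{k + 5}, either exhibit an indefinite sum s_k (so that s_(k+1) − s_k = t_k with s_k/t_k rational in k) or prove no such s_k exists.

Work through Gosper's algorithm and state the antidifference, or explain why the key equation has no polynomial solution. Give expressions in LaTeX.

not Gosper-summable; s_k does not exist

Compute t_(k+1)/t_k: get 3*(k + 5)/(k + 6).
So A=3*k + 15 and B=k + 6, with C=1.
Need (3*k + 15)·f(k+1) − (k + 5)·f(k) = 1.
Degrees (1,1,0) ⇒ d ≤ -1.
Bound -1 < 0, so the key equation has no polynomial solution.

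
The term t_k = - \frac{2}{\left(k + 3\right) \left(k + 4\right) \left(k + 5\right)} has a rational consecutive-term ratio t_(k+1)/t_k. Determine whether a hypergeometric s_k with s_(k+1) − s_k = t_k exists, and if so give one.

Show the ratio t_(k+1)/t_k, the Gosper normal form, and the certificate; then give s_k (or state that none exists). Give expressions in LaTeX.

t_(k+1)/t_k = (k + 3)/(k + 6).
Factor: A=k + 3; B=k + 6; C=1.
Solve (k + 3)·f(k+1) − (k + 5)·f(k) = 1.
d = 2 from the (1,1,0) case.
Solving with deg f ≤ 2: f(k) = k*(k + 7)/24.
Then R = B(k−1)f/C = k*(k + 5)*(k + 7)/24, so s_k = R(k)·t_k = k*(-k - 7)/(12*(k + 3)*(k + 4)).
s_(k+1) − s_k = -2/(k**3 + 12*k**2 + 47*k + 60) = t_k.

s_k = \frac{k \left(- k - 7\right)}{12 \left(k + 3\right) \left(k + 4\right)}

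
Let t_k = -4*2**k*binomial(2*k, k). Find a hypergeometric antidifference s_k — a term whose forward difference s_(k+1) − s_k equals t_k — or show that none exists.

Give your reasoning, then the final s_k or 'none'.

no hypergeometric antidifference exists

Ratio r(k) = 4*(2*k + 1)/(k + 1).
Normal form (A,B,C) = (8*k + 4, k + 1, 1).
Solve (8*k + 4)·f(k+1) − (k)·f(k) = 1.
deg f ≤ -1 (via 1,1,0).
Bound -1 < 0, so the key equation has no polynomial solution.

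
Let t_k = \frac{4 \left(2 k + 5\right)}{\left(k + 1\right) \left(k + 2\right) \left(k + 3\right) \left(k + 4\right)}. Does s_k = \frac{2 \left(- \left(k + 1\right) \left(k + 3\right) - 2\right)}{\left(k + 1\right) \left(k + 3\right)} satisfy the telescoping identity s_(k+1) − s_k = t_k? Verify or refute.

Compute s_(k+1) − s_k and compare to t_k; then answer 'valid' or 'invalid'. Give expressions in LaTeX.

s_(k+1) = 2*(-(k + 2)*(k + 4) - 2)/((k + 2)*(k + 4))
s_(k+1) − s_k = 4*(2*k + 5)/(k**4 + 10*k**3 + 35*k**2 + 50*k + 24)
(s_(k+1) − s_k) − t_k = 0

valid (s_(k+1) − s_k reduces to t_k)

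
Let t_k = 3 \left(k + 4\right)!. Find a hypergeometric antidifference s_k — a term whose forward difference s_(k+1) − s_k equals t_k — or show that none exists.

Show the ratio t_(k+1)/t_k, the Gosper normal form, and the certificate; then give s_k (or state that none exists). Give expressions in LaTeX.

Ratio r(k) = k + 5.
Gosper form: A/B · C(k+1)/C(k) with A=k + 5, B=1, C=1.
Need (k + 5)·f(k+1) − (1)·f(k) = 1.
Degrees (1,0,0) ⇒ d ≤ -1.
Bound -1 < 0, so the key equation has no polynomial solution.

none (Gosper's algorithm certifies no s_k)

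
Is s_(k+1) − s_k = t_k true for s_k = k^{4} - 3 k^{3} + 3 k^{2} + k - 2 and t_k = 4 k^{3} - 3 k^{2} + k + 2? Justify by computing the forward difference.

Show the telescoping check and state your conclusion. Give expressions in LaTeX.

s_(k+1) = k*(k**3 + k**2 + 2)
s_(k+1) − s_k = 4*k**3 - 3*k**2 + k + 2
(s_(k+1) − s_k) − t_k = 0

valid; difference matches t_k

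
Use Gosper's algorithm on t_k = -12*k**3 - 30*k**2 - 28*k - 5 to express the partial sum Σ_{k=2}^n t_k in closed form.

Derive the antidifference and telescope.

The ratio is (12*k**3 + 66*k**2 + 124*k + 75)/(12*k**3 + 30*k**2 + 28*k + 5).
So A=1 and B=1, with C=k**3 + 5*k**2/2 + 7*k/3 + 5/12.
Need (1)·f(k+1) − (1)·f(k) = k**3 + 5*k**2/2 + 7*k/3 + 5/12.
Degrees (0,0,3) ⇒ d ≤ 4.
Solving with deg f ≤ 4: f(k) = k*(3*k - 2)*(k**2 + 2*k + 2)/12.
Certificate R = B(k−1)f/C = k*(3*k - 2)*(k**2 + 2*k + 2)/(12*k**3 + 30*k**2 + 28*k + 5) gives s_k = k*(-3*k**3 - 4*k**2 - 2*k + 4).
Check: Δs_k = -12*k**3 - 30*k**2 - 28*k - 5. ✓
s_(n+1) = -3*n**4 - 16*n**3 - 32*n**2 - 24*n - 5 and s_(2) = -80, so S(n) = -3*n**4 - 16*n**3 - 32*n**2 - 24*n + 75.

S(n) = -3*n**4 - 16*n**3 - 32*n**2 - 24*n + 75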